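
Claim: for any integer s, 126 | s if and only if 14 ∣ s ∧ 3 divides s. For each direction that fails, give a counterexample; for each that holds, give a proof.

(⇒) holds; (⇐) fails.

[⇐] This fails: take s = 42. Both 14 ∣ 42 and 3 ∣ 42, yet 42 is not a multiple of 126 (since 42 = 0·126 + 42), so 126 ∤ 42.

[⇒] If 126 ∣ s, write s = 126q. Since 126 = 9·14, s = 14·(9q), so 14 ∣ s; and since 126 = 42·3, s = 3·(42q), so 3 ∣ s.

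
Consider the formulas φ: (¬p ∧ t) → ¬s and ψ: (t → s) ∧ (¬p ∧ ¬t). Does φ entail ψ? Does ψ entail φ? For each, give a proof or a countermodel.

Converse. Assume the antecedent. If s is true, the antecedent forces (s = T, t = F, p = F), and (¬p ∧ t) → ¬s holds there. If s is false, (¬p ∧ t) → ¬s reduces to true regardless of the other variables. Either way (¬p ∧ t) → ¬s holds.

Forward direction. This fails. Under s = F, t = T, p = F, the left side is true but the right side is false.

The forward direction fails; the converse holds.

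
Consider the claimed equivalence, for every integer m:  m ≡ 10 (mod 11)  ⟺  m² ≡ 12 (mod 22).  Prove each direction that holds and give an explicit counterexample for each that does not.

Neither direction holds.

Forward direction. This fails: take m = 21. Then 21 ≡ 10 (mod 11), but 21² = 441 ≡ 1 (mod 22), not 12.

Converse. This fails: take m = 12. Then 12² = 144 ≡ 12 (mod 22), yet 12 ≡ 1 (mod 11), not 10.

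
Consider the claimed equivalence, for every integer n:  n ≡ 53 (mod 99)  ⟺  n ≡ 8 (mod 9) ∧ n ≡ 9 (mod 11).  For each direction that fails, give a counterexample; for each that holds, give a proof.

Both directions hold.

(→) Suppose n ≡ 53 (mod 99); write n = 99j + 53. Since 9 ∣ 99, reducing mod 9 gives n ≡ 53 ≡ 8 (mod 9); since 11 ∣ 99, reducing mod 11 gives n ≡ 53 ≡ 9 (mod 11).

(←) Conversely, if n ≡ 8 (mod 9) and n ≡ 9 (mod 11), then by the Chinese remainder theorem n ≡ 53 (mod 99). This is exactly n ≡ 53 (mod 99).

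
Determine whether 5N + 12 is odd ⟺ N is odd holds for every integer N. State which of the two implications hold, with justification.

Equivalent; both directions hold.

(⟹) Suppose 5N + 12 is odd. Since 5 is odd, 5N and N have the same parity, so 5N + 12 ≡ N + 12 (mod 2). As 12 is even, 5N + 12 is odd exactly when N is odd. Thus N is odd.

(⟸) Conversely, suppose N is odd; write N = 2j + 1. Then 5N + 12 = 5·(2j + 1) + 12 = 2·5j + 17, which is odd.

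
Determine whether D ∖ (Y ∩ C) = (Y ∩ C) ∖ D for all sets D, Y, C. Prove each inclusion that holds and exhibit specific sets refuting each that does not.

(⊆) fails and (⊇) fails.

Forward inclusion. This inclusion fails. Take D = {1}, Y = ∅, C = ∅; then 1 ∈ D ∖ (Y ∩ C) but 1 ∉ (Y ∩ C) ∖ D.

Reverse inclusion. This inclusion fails. Take D = ∅, Y = {1}, C = {1}; then 1 ∈ (Y ∩ C) ∖ D but 1 ∉ D ∖ (Y ∩ C).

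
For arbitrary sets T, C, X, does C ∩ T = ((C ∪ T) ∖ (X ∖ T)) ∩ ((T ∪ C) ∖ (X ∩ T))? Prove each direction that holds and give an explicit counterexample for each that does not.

(⊆) This inclusion fails. Take T = {1}, C = {1}, X = {1}; then 1 ∈ C ∩ T but 1 ∉ ((C ∪ T) ∖ (X ∖ T)) ∩ ((T ∪ C) ∖ (X ∩ T)).

(⊇) This inclusion fails. Take T = {1}, C = ∅, X = ∅; then 1 ∈ ((C ∪ T) ∖ (X ∖ T)) ∩ ((T ∪ C) ∖ (X ∩ T)) but 1 ∉ C ∩ T.

(⊆) fails and (⊇) fails.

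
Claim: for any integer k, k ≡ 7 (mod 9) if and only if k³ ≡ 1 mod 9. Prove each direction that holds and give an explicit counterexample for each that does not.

Only the forward direction holds.

(→) Suppose k ≡ 7 (mod 9). Write k = 9j + 7. Then (9j + 7)³ = 729j³ + 1701j² + 1323j + 343 = 9(81j³ + 189j² + 147j + 38) + 1, so k³ ≡ 1 (mod 9).

(←) This fails: take k = 1. Then 1³ = 1 ≡ 1 (mod 9), yet 1 ≡ 1 (mod 9), not 7.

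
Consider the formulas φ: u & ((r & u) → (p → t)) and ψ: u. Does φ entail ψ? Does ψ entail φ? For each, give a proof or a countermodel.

(→) Assume the antecedent. If u is true, u reduces to true regardless of the other variables. If u is false, the antecedent cannot hold. Either way u holds.

(←) This fails. Under t = F, u = T, r = T, p = T, the left side is false but the right side is true.

Only the forward implication holds.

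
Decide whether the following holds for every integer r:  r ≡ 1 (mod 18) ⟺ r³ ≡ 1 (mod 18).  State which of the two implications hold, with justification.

The forward direction holds; the converse fails.

(←) This fails: take r = 7. Then 7³ = 343 ≡ 1 (mod 18), yet 7 ≡ 7 (mod 18), not 1.

(→) Suppose r ≡ 1 (mod 18). Write r = 18j + 1. Then (18j + 1)³ = 5832j³ + 972j² + 54j + 1 = 18(324j³ + 54j² + 3j) + 1, so r³ ≡ 1 (mod 18).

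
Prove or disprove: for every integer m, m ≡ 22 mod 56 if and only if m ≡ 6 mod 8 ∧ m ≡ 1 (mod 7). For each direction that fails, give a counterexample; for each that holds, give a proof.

(→) Suppose m ≡ 22 (mod 56); write m = 56j + 22. Since 8 ∣ 56, reducing mod 8 gives m ≡ 22 ≡ 6 (mod 8); since 7 ∣ 56, reducing mod 7 gives m ≡ 22 ≡ 1 (mod 7).

(←) Conversely, if m ≡ 6 (mod 8) and m ≡ 1 (mod 7), then by the Chinese remainder theorem m ≡ 22 (mod 56). This is exactly m ≡ 22 (mod 56).

Both directions hold; the statement is true.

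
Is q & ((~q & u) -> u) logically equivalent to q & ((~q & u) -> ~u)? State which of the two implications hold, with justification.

(⟹) Assume the antecedent. If u is true, the antecedent forces (u = T, q = T), and q & ((~q & u) -> ~u) holds there. If u is false, the antecedent forces (u = F, q = T), and q & ((~q & u) -> ~u) holds there. Either way q & ((~q & u) -> ~u) holds.

(⟸) Assume the antecedent. If u is true, the antecedent forces (u = T, q = T), and q & ((~q & u) -> u) holds there. If u is false, the antecedent forces (u = F, q = T), and q & ((~q & u) -> u) holds there. Either way q & ((~q & u) -> u) holds.

Both directions hold.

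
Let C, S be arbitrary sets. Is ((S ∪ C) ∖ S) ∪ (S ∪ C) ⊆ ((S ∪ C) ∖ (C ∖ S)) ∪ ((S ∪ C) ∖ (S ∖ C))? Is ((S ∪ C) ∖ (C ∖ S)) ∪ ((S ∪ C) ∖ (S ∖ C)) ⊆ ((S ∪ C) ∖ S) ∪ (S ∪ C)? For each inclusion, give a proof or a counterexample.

(⟹) Let x ∈ ((S ∪ C) ∖ S) ∪ (S ∪ C). Then either x ∈ C and x ∉ S; or x ∈ S and x ∉ C; or x ∈ C ∩ S. In each case x ∈ ((S ∪ C) ∖ (C ∖ S)) ∪ ((S ∪ C) ∖ (S ∖ C)), so ((S ∪ C) ∖ S) ∪ (S ∪ C) ⊆ ((S ∪ C) ∖ (C ∖ S)) ∪ ((S ∪ C) ∖ (S ∖ C)).

(⟸) Let x ∈ ((S ∪ C) ∖ (C ∖ S)) ∪ ((S ∪ C) ∖ (S ∖ C)). Then either x ∈ C and x ∉ S; or x ∈ S and x ∉ C; or x ∈ C ∩ S. In each case x ∈ ((S ∪ C) ∖ S) ∪ (S ∪ C), so ((S ∪ C) ∖ (C ∖ S)) ∪ ((S ∪ C) ∖ (S ∖ C)) ⊆ ((S ∪ C) ∖ S) ∪ (S ∪ C).

The two sets are equal.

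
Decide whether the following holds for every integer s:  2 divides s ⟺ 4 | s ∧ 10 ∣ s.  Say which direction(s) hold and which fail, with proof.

(⇒) This fails: take s = 2. Certainly 2 ∣ 2, but 4 ∤ 2.

(⇐) Suppose 4 ∣ s and 10 ∣ s. Any common multiple of 4 and 10 is a multiple of their lcm; here lcm(4, 10) = 4·10/gcd(4, 10) = 40/2 = 20, so 20 ∣ s. Since 2 ∣ 20, it follows that 2 ∣ s.

Only the converse holds.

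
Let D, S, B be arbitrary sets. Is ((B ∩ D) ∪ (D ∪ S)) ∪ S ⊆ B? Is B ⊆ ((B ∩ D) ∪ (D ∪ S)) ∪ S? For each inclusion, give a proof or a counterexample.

Neither inclusion holds.

(⊆) This inclusion fails. Take D = {1}, S = ∅, B = ∅; then 1 ∈ ((B ∩ D) ∪ (D ∪ S)) ∪ S but 1 ∉ B.

(⊇) This inclusion fails. Take D = ∅, S = ∅, B = {1}; then 1 ∈ B but 1 ∉ ((B ∩ D) ∪ (D ∪ S)) ∪ S.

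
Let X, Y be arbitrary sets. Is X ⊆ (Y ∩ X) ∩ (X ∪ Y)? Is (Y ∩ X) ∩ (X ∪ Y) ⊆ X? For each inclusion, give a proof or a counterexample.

Only the reverse inclusion holds.

(⊆) This inclusion fails. Take X = {1}, Y = ∅; then 1 ∈ X but 1 ∉ (Y ∩ X) ∩ (X ∪ Y).

(⊇) Let x ∈ (Y ∩ X) ∩ (X ∪ Y). Then x ∈ X ∩ Y, from which x ∈ X.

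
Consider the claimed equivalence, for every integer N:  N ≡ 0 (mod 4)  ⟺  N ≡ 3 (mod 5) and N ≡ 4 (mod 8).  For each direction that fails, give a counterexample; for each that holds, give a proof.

Only the reverse direction holds.

(⇐) If N ≡ 3 (mod 5) and N ≡ 4 (mod 8), then by the Chinese remainder theorem N ≡ 28 (mod 40). Since 28 ≡ 0 (mod 4) and 4 ∣ 40, we get N ≡ 0 (mod 4).

(⇒) This fails: N = 0 gives 0 ≡ 0 (mod 4) but 0 ≡ 0 (mod 5), so the conjunction on the right does not hold.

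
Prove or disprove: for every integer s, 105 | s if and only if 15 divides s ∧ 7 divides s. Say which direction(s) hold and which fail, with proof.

Forward direction. If 105 ∣ s, write s = 105q. Since 105 = 7·15, s = 15·(7q), so 15 ∣ s; and since 105 = 15·7, s = 7·(15q), so 7 ∣ s.

Converse. Suppose 15 ∣ s and 7 ∣ s. Any common multiple of 15 and 7 is a multiple of their lcm; here gcd(15, 7) = 1, so lcm(15, 7) = 15·7 = 105, so 105 ∣ s.

Both directions hold.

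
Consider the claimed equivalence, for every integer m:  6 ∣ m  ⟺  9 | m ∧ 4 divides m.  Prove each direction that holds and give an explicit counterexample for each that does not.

The forward direction fails; the converse holds.

(⟹) This fails: take m = 6. Certainly 6 ∣ 6, but 9 ∤ 6.

(⟸) Suppose 9 ∣ m and 4 ∣ m. Any common multiple of 9 and 4 is a multiple of their lcm; here gcd(9, 4) = 1, so lcm(9, 4) = 9·4 = 36, so 36 ∣ m. Since 6 ∣ 36, it follows that 6 ∣ m.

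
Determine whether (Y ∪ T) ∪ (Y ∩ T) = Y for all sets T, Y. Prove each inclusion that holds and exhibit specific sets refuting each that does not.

Only the reverse inclusion holds.

(⊆) This inclusion fails. Take T = {1}, Y = ∅; then 1 ∈ (Y ∪ T) ∪ (Y ∩ T) but 1 ∉ Y.

(⊇) Let x ∈ Y. Then either x ∈ Y and x ∉ T; or x ∈ T ∩ Y. In each case x ∈ (Y ∪ T) ∪ (Y ∩ T), so Y ⊆ (Y ∪ T) ∪ (Y ∩ T).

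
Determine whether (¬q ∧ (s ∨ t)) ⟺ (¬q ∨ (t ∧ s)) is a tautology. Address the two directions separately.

Only the forward direction holds.

(⟹) Assume the antecedent. If q is true, the antecedent cannot hold. If q is false, ¬q ∨ (t ∧ s) reduces to true regardless of the other variables. Either way ¬q ∨ (t ∧ s) holds.

(⟸) This fails. Under q = F, s = F, t = F, the left side is false but the right side is true.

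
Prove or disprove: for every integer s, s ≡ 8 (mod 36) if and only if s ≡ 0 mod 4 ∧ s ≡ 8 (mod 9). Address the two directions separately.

Equivalent; both directions hold.

[⇒] Suppose s ≡ 8 (mod 36); write s = 36j + 8. Since 4 ∣ 36, reducing mod 4 gives s ≡ 8 ≡ 0 (mod 4); since 9 ∣ 36, reducing mod 9 gives s ≡ 8 (mod 9).

[⇐] Conversely, if s ≡ 0 (mod 4) and s ≡ 8 (mod 9), then by the Chinese remainder theorem s ≡ 8 (mod 36). This is exactly s ≡ 8 (mod 36).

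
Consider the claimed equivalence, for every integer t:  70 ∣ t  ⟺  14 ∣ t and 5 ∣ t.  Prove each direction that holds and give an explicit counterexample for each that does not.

Both implications hold.

(⟹) If 70 ∣ t, write t = 70q. Since 70 = 5·14, t = 14·(5q), so 14 ∣ t; and since 70 = 14·5, t = 5·(14q), so 5 ∣ t.

(⟸) Suppose 14 ∣ t and 5 ∣ t. Any common multiple of 14 and 5 is a multiple of their lcm; here gcd(14, 5) = 1, so lcm(14, 5) = 14·5 = 70, so 70 ∣ t.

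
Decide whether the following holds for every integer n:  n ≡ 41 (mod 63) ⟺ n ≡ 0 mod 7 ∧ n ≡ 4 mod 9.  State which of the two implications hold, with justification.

(⇒) This fails: n = 41 gives 41 ≡ 41 (mod 63) but 41 ≡ 6 (mod 7), so the conjunction on the right does not hold.

(⇐) This fails: n = 49 satisfies both congruences on the right (49 ≡ 0 mod 7 and 49 ≡ 4 mod 9) yet 49 ≡ 49 (mod 63), not 41.

Both directions fail.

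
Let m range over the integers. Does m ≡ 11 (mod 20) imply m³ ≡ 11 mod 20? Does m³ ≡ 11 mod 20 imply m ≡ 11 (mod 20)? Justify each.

Both implications hold.

(⟹) Suppose m ≡ 11 (mod 20). Write m = 20j + 11. Then (20j + 11)³ = 8000j³ + 13200j² + 7260j + 1331 = 20(400j³ + 660j² + 363j + 66) + 11, so m³ ≡ 11 (mod 20).

(⟸) Conversely, suppose m³ ≡ 11 (mod 20). The only residue r in {0, …, 19} with r³ ≡ 11 (mod 20) is r = 11, so m ≡ 11 (mod 20).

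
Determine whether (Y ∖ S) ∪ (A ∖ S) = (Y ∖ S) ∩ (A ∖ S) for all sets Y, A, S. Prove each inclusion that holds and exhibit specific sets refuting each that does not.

(⊆) fails; (⊇) holds.

(⊆) This inclusion fails. Take Y = {1}, A = ∅, S = ∅; then 1 ∈ (Y ∖ S) ∪ (A ∖ S) but 1 ∉ (Y ∖ S) ∩ (A ∖ S).

(⊇) Let x ∈ (Y ∖ S) ∩ (A ∖ S). Then x ∈ Y ∩ A and x ∉ S, from which x ∈ (Y ∖ S) ∪ (A ∖ S).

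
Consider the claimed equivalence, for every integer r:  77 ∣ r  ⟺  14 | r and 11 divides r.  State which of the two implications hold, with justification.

The forward direction fails; the converse holds.

Converse. Suppose 14 ∣ r and 11 ∣ r. Any common multiple of 14 and 11 is a multiple of their lcm; here gcd(14, 11) = 1, so lcm(14, 11) = 14·11 = 154, so 154 ∣ r. Since 77 ∣ 154, it follows that 77 ∣ r.

Forward direction. This fails: take r = 77. Certainly 77 ∣ 77, but 14 ∤ 77.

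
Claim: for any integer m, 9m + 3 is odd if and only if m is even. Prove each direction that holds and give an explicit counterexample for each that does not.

(→) Suppose 9m + 3 is odd. Since 9 is odd, 9m and m have the same parity, so 9m + 3 ≡ m + 3 (mod 2). As 3 is odd, 9m + 3 is odd exactly when m is even. Thus m is even.

(←) Conversely, suppose m is even; write m = 2j. Then 9m + 3 = 9·(2j) + 3 = 2·9j + 3, which is odd.

The biconditional holds.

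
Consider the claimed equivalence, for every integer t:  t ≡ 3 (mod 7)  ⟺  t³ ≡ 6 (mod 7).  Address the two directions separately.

Not equivalent: only (⇒) holds.

(⇒) Suppose t ≡ 3 (mod 7). Write t = 7j + 3. Then (7j + 3)³ = 343j³ + 441j² + 189j + 27 = 7(49j³ + 63j² + 27j + 3) + 6, so t³ ≡ 6 (mod 7).

(⇐) This fails: take t = 5. Then 5³ = 125 ≡ 6 (mod 7), yet 5 ≡ 5 (mod 7), not 3.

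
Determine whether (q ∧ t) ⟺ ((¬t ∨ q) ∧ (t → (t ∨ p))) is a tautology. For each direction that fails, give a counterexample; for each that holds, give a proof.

Not equivalent: only (⇒) holds.

(→) Assume the antecedent. If t is true, the antecedent forces (t = T, q = T, p = F) or (t = T, q = T, p = T), and (¬t ∨ q) ∧ (t → (t ∨ p)) holds there. If t is false, the antecedent cannot hold. Either way (¬t ∨ q) ∧ (t → (t ∨ p)) holds.

(←) This fails. Under t = F, q = F, p = F, the left side is false but the right side is true.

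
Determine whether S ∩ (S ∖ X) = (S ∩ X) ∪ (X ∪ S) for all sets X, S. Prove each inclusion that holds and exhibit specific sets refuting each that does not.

(⊆) holds; (⊇) fails.

(⟹) Let x ∈ S ∩ (S ∖ X). Then x ∈ S and x ∉ X, from which x ∈ (S ∩ X) ∪ (X ∪ S).

(⟸) This inclusion fails. Take X = {1}, S = ∅; then 1 ∈ (S ∩ X) ∪ (X ∪ S) but 1 ∉ S ∩ (S ∖ X).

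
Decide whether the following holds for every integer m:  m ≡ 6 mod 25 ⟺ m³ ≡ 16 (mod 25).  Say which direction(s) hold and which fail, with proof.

(←) Suppose m³ ≡ 16 (mod 25). The only residue r in {0, …, 24} with r³ ≡ 16 (mod 25) is r = 6, so m ≡ 6 (mod 25).

(→) Suppose m ≡ 6 mod 25. Write m = 25j + 6. Then (25j + 6)³ = 15625j³ + 11250j² + 2700j + 216 = 25(625j³ + 450j² + 108j + 8) + 16, so m³ ≡ 16 (mod 25).

Both implications hold.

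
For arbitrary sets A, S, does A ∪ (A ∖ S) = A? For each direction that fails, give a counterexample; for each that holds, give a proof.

(⊇) Let x ∈ A. Then either x ∈ A and x ∉ S; or x ∈ A ∩ S. In each case x ∈ A ∪ (A ∖ S), so A ⊆ A ∪ (A ∖ S).

(⊆) Let x ∈ A ∪ (A ∖ S). Then either x ∈ A and x ∉ S; or x ∈ A ∩ S. In each case x ∈ A, so A ∪ (A ∖ S) ⊆ A.

The two sets are equal.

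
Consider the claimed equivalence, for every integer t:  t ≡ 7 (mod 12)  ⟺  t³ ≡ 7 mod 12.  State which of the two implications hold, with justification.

The biconditional holds.

(→) Suppose t ≡ 7 (mod 12). Write t = 12j + 7. Then (12j + 7)³ = 1728j³ + 3024j² + 1764j + 343 = 12(144j³ + 252j² + 147j + 28) + 7, so t³ ≡ 7 (mod 12).

(←) For the converse, argue contrapositively. If t ≢ 7 (mod 12), then t is congruent to one of 0, 1, 2, 3, 4, 5, 6, 8, 9, 10, 11 modulo 12, and these give t³ ≡ 0, 1, 8, 3, 4, 5, 0, 8, 9, 4, 11 respectively — never 7.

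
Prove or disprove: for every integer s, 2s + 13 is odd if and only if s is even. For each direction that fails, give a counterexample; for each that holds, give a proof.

(⇐) Suppose s is even. Since 2 is even, 2s is even for every s, so 2s + 13 has the same parity as 13, which is odd. Hence 2s + 13 is odd.

(⇒) This fails: take s = 5. Then 2s + 13 = 23, which is odd, yet s = 5 is odd, not even.

(⇒) fails; (⇐) holds.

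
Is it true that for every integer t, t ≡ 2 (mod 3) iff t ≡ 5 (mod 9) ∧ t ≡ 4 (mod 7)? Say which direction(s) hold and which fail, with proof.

Only the converse holds.

(←) If t ≡ 5 (mod 9) and t ≡ 4 (mod 7), then by the Chinese remainder theorem t ≡ 32 (mod 63). Since 32 ≡ 2 (mod 3) and 3 ∣ 63, we get t ≡ 2 (mod 3).

(→) This fails: t = 2 gives 2 ≡ 2 (mod 3) but 2 ≡ 2 (mod 9), so the conjunction on the right does not hold.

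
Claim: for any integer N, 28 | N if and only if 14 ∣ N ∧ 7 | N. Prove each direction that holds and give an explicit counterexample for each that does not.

Only the forward direction holds.

(→) If 28 ∣ N, write N = 28q. Since 28 = 2·14, N = 14·(2q), so 14 ∣ N; and since 28 = 4·7, N = 7·(4q), so 7 ∣ N.

(←) This fails: take N = 14. Both 14 ∣ 14 and 7 ∣ 14, yet 14 is not a multiple of 28 (since 14 = 0·28 + 14), so 28 ∤ 14.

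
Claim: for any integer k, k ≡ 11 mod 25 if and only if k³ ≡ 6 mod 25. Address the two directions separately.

Converse. Suppose k³ ≡ 6 (mod 25). The only residue r in {0, …, 24} with r³ ≡ 6 (mod 25) is r = 11, so k ≡ 11 (mod 25).

Forward direction. Suppose k ≡ 11 mod 25. Write k = 25j + 11. Then (25j + 11)³ = 15625j³ + 20625j² + 9075j + 1331 = 25(625j³ + 825j² + 363j + 53) + 6, so k³ ≡ 6 (mod 25).

Both directions hold.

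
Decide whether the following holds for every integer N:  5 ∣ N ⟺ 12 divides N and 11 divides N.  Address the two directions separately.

Neither direction holds.

Forward direction. This fails: take N = 5. Certainly 5 ∣ 5, but 12 ∤ 5.

Converse. This fails: take N = 132. Both 12 ∣ 132 and 11 ∣ 132, yet 132 is not a multiple of 5 (since 132 = 26·5 + 2), so 5 ∤ 132.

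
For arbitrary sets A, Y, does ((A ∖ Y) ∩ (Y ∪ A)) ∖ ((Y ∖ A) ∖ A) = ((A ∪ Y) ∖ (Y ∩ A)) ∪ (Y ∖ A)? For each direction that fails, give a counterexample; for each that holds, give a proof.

The sets are not equal: only the forward inclusion holds.

Forward inclusion. Let x ∈ ((A ∖ Y) ∩ (Y ∪ A)) ∖ ((Y ∖ A) ∖ A). Then x ∈ A and x ∉ Y, from which x ∈ ((A ∪ Y) ∖ (Y ∩ A)) ∪ (Y ∖ A).

Reverse inclusion. This inclusion fails. Take A = ∅, Y = {1}; then 1 ∈ ((A ∪ Y) ∖ (Y ∩ A)) ∪ (Y ∖ A) but 1 ∉ ((A ∖ Y) ∩ (Y ∪ A)) ∖ ((Y ∖ A) ∖ A).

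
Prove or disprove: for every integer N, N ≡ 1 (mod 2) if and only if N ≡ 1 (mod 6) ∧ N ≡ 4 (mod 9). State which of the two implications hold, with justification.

Only the reverse direction holds.

(→) This fails: N = 1 gives 1 ≡ 1 (mod 2) but 1 ≡ 1 (mod 9), so the conjunction on the right does not hold.

(←) Conversely, if N ≡ 1 (mod 6) and N ≡ 4 (mod 9), then by the Chinese remainder theorem N ≡ 13 (mod 18). Since 13 ≡ 1 (mod 2) and 2 ∣ 18, we get N ≡ 1 (mod 2).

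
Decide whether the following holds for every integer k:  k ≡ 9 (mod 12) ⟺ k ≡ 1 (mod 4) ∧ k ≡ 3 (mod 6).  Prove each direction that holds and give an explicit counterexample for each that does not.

Forward direction. Suppose k ≡ 9 (mod 12); write k = 12j + 9. Since 4 ∣ 12, reducing mod 4 gives k ≡ 9 ≡ 1 (mod 4); since 6 ∣ 12, reducing mod 6 gives k ≡ 9 ≡ 3 (mod 6).

Converse. If k ≡ 1 (mod 4) and k ≡ 3 (mod 6), then by the Chinese remainder theorem k ≡ 9 (mod 12). This is exactly k ≡ 9 (mod 12).

The biconditional holds.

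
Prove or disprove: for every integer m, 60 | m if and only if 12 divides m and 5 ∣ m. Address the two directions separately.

Equivalent; both directions hold.

(→) If 60 ∣ m, write m = 60q. Since 60 = 5·12, m = 12·(5q), so 12 ∣ m; and since 60 = 12·5, m = 5·(12q), so 5 ∣ m.

(←) Suppose 12 ∣ m and 5 ∣ m. Any common multiple of 12 and 5 is a multiple of their lcm; here gcd(12, 5) = 1, so lcm(12, 5) = 12·5 = 60, so 60 ∣ m.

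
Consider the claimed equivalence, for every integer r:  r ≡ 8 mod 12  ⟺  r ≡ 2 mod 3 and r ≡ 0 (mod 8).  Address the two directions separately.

(→) This fails: r = 20 gives 20 ≡ 8 (mod 12) but 20 ≡ 4 (mod 8), so the conjunction on the right does not hold.

(←) Conversely, if r ≡ 2 (mod 3) and r ≡ 0 (mod 8), then by the Chinese remainder theorem r ≡ 8 (mod 24). Since 8 ≡ 8 (mod 12) and 12 ∣ 24, we get r ≡ 8 (mod 12).

(⇒) fails; (⇐) holds.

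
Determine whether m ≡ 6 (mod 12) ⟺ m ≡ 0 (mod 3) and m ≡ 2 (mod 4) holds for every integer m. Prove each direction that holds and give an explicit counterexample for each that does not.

(→) Suppose m ≡ 6 (mod 12); write m = 12j + 6. Since 3 ∣ 12, reducing mod 3 gives m ≡ 6 ≡ 0 (mod 3); since 4 ∣ 12, reducing mod 4 gives m ≡ 6 ≡ 2 (mod 4).

(←) Conversely, if m ≡ 0 (mod 3) and m ≡ 2 (mod 4), then by the Chinese remainder theorem m ≡ 6 (mod 12). This is exactly m ≡ 6 (mod 12).

Equivalent; both directions hold.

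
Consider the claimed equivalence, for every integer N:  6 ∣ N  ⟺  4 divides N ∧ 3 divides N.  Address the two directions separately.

Not equivalent: only (⇐) holds.

[⇐] Suppose 4 ∣ N and 3 ∣ N. Any common multiple of 4 and 3 is a multiple of their lcm; here gcd(4, 3) = 1, so lcm(4, 3) = 4·3 = 12, so 12 ∣ N. Since 6 ∣ 12, it follows that 6 ∣ N.

[⇒] This fails: take N = 6. Certainly 6 ∣ 6, but 4 ∤ 6.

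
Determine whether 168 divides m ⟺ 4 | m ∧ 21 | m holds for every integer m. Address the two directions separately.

Converse. This fails: take m = 84. Both 4 ∣ 84 and 21 ∣ 84, yet 84 is not a multiple of 168 (since 84 = 0·168 + 84), so 168 ∤ 84.

Forward direction. If 168 ∣ m, write m = 168q. Since 168 = 42·4, m = 4·(42q), so 4 ∣ m; and since 168 = 8·21, m = 21·(8q), so 21 ∣ m.

Not equivalent: only (⇒) holds.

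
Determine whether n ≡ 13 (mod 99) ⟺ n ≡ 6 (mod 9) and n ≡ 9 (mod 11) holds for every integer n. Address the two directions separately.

(⇒) This fails: n = 13 gives 13 ≡ 13 (mod 99) but 13 ≡ 4 (mod 9), so the conjunction on the right does not hold.

(⇐) This fails: n = 42 satisfies both congruences on the right (42 ≡ 6 mod 9 and 42 ≡ 9 mod 11) yet 42 ≡ 42 (mod 99), not 13.

(⇒) fails and (⇐) fails.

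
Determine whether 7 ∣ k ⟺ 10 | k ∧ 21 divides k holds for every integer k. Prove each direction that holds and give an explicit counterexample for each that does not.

Not equivalent: only (⇐) holds.

[⇒] This fails: take k = 7. Certainly 7 ∣ 7, but 10 ∤ 7.

[⇐] Suppose 10 ∣ k and 21 ∣ k. Any common multiple of 10 and 21 is a multiple of their lcm; here gcd(10, 21) = 1, so lcm(10, 21) = 10·21 = 210, so 210 ∣ k. Since 7 ∣ 210, it follows that 7 ∣ k.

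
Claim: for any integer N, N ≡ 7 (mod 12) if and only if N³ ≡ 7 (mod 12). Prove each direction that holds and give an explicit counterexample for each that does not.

(⟹) Suppose N ≡ 7 (mod 12). Write N = 12j + 7. Then (12j + 7)³ = 1728j³ + 3024j² + 1764j + 343 = 12(144j³ + 252j² + 147j + 28) + 7, so N³ ≡ 7 (mod 12).

(⟸) For the converse, argue contrapositively. If N ≢ 7 (mod 12), then N is congruent to one of 0, 1, 2, 3, 4, 5, 6, 8, 9, 10, 11 modulo 12, and these give N³ ≡ 0, 1, 8, 3, 4, 5, 0, 8, 9, 4, 11 respectively — never 7.

Both directions hold; the statement is true.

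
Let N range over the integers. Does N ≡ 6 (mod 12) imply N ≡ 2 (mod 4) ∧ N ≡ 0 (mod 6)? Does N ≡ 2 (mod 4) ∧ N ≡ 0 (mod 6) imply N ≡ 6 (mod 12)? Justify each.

Both implications hold.

(⟹) Suppose N ≡ 6 (mod 12); write N = 12j + 6. Since 4 ∣ 12, reducing mod 4 gives N ≡ 6 ≡ 2 (mod 4); since 6 ∣ 12, reducing mod 6 gives N ≡ 6 ≡ 0 (mod 6).

(⟸) Conversely, if N ≡ 2 (mod 4) and N ≡ 0 (mod 6), then by the Chinese remainder theorem N ≡ 6 (mod 12). This is exactly N ≡ 6 (mod 12).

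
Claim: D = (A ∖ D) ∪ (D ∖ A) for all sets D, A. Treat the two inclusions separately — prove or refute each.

Neither inclusion holds.

Forward inclusion. This inclusion fails. Take D = {1}, A = {1}; then 1 ∈ D but 1 ∉ (A ∖ D) ∪ (D ∖ A).

Reverse inclusion. This inclusion fails. Take D = ∅, A = {1}; then 1 ∈ (A ∖ D) ∪ (D ∖ A) but 1 ∉ D.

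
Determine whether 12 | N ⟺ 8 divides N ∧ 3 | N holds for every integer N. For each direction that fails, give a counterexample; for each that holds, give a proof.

[⇒] This fails: take N = 12. Certainly 12 ∣ 12, but 8 ∤ 12.

[⇐] Suppose 8 ∣ N and 3 ∣ N. Any common multiple of 8 and 3 is a multiple of their lcm; here gcd(8, 3) = 1, so lcm(8, 3) = 8·3 = 24, so 24 ∣ N. Since 12 ∣ 24, it follows that 12 ∣ N.

(⇒) fails; (⇐) holds.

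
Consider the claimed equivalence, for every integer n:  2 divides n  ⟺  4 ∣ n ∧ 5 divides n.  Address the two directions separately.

(⟹) This fails: take n = 2. Certainly 2 ∣ 2, but 4 ∤ 2.

(⟸) Suppose 4 ∣ n and 5 ∣ n. Any common multiple of 4 and 5 is a multiple of their lcm; here gcd(4, 5) = 1, so lcm(4, 5) = 4·5 = 20, so 20 ∣ n. Since 2 ∣ 20, it follows that 2 ∣ n.

(⇒) fails; (⇐) holds.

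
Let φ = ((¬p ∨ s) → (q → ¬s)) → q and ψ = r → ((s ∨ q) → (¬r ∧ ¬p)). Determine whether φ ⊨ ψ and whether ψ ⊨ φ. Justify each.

(⇒) This fails. Under q = T, s = F, p = F, r = T, the left side is true but the right side is false.

(⇐) This fails. Under q = F, s = F, p = F, r = F, the left side is false but the right side is true.

Both directions fail.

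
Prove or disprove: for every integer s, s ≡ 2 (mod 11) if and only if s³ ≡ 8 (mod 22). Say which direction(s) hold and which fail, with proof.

(⟹) This fails: take s = 13. Then 13 ≡ 2 (mod 11), but 13³ = 2197 ≡ 19 (mod 22), not 8.

(⟸) Conversely, the residues r modulo 22 with r³ ≡ 8 (mod 22) are exactly {2}, and each is ≡ 2 (mod 11).

(⇒) fails; (⇐) holds.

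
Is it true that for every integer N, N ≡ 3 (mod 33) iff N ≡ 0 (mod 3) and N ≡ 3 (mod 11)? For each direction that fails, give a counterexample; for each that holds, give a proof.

Both directions hold.

(⇒) Suppose N ≡ 3 (mod 33); write N = 33j + 3. Since 3 ∣ 33, reducing mod 3 gives N ≡ 3 ≡ 0 (mod 3); since 11 ∣ 33, reducing mod 11 gives N ≡ 3 (mod 11).

(⇐) Conversely, if N ≡ 0 (mod 3) and N ≡ 3 (mod 11), then by the Chinese remainder theorem N ≡ 3 (mod 33). This is exactly N ≡ 3 (mod 33).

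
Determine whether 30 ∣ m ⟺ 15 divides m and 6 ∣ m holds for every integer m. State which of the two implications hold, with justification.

(⟹) If 30 ∣ m, write m = 30q. Since 30 = 2·15, m = 15·(2q), so 15 ∣ m; and since 30 = 5·6, m = 6·(5q), so 6 ∣ m.

(⟸) Suppose 15 ∣ m and 6 ∣ m. Any common multiple of 15 and 6 is a multiple of their lcm; here lcm(15, 6) = 15·6/gcd(15, 6) = 90/3 = 30, so 30 ∣ m.

Both directions hold; the statement is true.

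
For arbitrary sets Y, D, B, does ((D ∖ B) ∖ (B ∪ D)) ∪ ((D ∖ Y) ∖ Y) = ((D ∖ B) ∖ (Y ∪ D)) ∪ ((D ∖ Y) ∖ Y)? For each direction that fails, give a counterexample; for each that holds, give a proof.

Forward inclusion. Let x ∈ ((D ∖ B) ∖ (B ∪ D)) ∪ ((D ∖ Y) ∖ Y). Then either x ∈ D and x ∉ Y, B; or x ∈ D ∩ B and x ∉ Y. In each case x ∈ ((D ∖ B) ∖ (Y ∪ D)) ∪ ((D ∖ Y) ∖ Y), so ((D ∖ B) ∖ (B ∪ D)) ∪ ((D ∖ Y) ∖ Y) ⊆ ((D ∖ B) ∖ (Y ∪ D)) ∪ ((D ∖ Y) ∖ Y).

Reverse inclusion. Let x ∈ ((D ∖ B) ∖ (Y ∪ D)) ∪ ((D ∖ Y) ∖ Y). Then either x ∈ D and x ∉ Y, B; or x ∈ D ∩ B and x ∉ Y. In each case x ∈ ((D ∖ B) ∖ (B ∪ D)) ∪ ((D ∖ Y) ∖ Y), so ((D ∖ B) ∖ (Y ∪ D)) ∪ ((D ∖ Y) ∖ Y) ⊆ ((D ∖ B) ∖ (B ∪ D)) ∪ ((D ∖ Y) ∖ Y).

Both inclusions hold.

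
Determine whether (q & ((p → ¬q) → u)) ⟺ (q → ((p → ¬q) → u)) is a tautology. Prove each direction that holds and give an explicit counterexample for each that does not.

[⇒] Assume the antecedent. If u is true, q → ((p → ¬q) → u) reduces to true regardless of the other variables. If u is false, the antecedent forces (u = F, q = T, p = T), and q → ((p → ¬q) → u) holds there. Either way q → ((p → ¬q) → u) holds.

[⇐] This fails. Under u = F, q = F, p = F, the left side is false but the right side is true.

Not equivalent: only (⇒) holds.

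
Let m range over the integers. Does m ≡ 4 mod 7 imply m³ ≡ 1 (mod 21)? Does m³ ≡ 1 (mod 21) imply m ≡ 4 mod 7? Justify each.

Both directions fail.

[⇒] This fails: take m = 11. Then 11 ≡ 4 (mod 7), but 11³ = 1331 ≡ 8 (mod 21), not 1.

[⇐] This fails: take m = 1. Then 1³ = 1 ≡ 1 (mod 21), yet 1 ≡ 1 (mod 7), not 4.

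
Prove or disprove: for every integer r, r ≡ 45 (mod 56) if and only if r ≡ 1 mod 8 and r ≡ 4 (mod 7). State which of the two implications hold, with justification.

(⟹) This fails: r = 45 gives 45 ≡ 45 (mod 56) but 45 ≡ 5 (mod 8), so the conjunction on the right does not hold.

(⟸) This fails: r = 25 satisfies both congruences on the right (25 ≡ 1 mod 8 and 25 ≡ 4 mod 7) yet 25 ≡ 25 (mod 56), not 45.

Neither implication holds.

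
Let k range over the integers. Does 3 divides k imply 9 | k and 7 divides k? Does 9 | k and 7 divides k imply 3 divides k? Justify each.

(⇐) Suppose 9 ∣ k and 7 ∣ k. Any common multiple of 9 and 7 is a multiple of their lcm; here gcd(9, 7) = 1, so lcm(9, 7) = 9·7 = 63, so 63 ∣ k. Since 3 ∣ 63, it follows that 3 ∣ k.

(⇒) This fails: take k = 3. Certainly 3 ∣ 3, but 9 ∤ 3.

The forward direction fails; the converse holds.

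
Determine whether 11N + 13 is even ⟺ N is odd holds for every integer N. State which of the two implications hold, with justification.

[⇒] Suppose 11N + 13 is even. Since 11 is odd, 11N and N have the same parity, so 11N + 13 ≡ N + 13 (mod 2). As 13 is odd, 11N + 13 is even exactly when N is odd. Thus N is odd.

[⇐] Conversely, suppose N is odd; write N = 2j + 1. Then 11N + 13 = 11·(2j + 1) + 13 = 2·11j + 24, which is even.

Both directions hold; the statement is true.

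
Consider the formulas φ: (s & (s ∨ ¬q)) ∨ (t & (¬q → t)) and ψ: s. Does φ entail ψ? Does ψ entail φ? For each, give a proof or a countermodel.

Only the converse holds.

(⇐) Assume the antecedent. If t is true, the consequent reduces to true regardless of the other variables. If t is false, the antecedent forces (t = F, q = F, s = T) or (t = F, q = T, s = T), and the consequent holds there. Either way the consequent holds.

(⇒) This fails. Under t = T, q = F, s = F, the left side is true but the right side is false.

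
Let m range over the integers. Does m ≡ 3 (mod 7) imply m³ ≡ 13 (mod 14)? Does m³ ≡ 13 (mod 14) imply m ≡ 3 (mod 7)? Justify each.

[⇒] This fails: take m = 10. Then 10 ≡ 3 (mod 7), but 10³ = 1000 ≡ 6 (mod 14), not 13.

[⇐] This fails: take m = 5. Then 5³ = 125 ≡ 13 (mod 14), yet 5 ≡ 5 (mod 7), not 3.

(⇒) fails and (⇐) fails.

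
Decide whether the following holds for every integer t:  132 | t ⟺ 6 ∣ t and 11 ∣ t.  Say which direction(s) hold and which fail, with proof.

Only the forward implication holds.

Converse. This fails: take t = 66. Both 6 ∣ 66 and 11 ∣ 66, yet 66 is not a multiple of 132 (since 66 = 0·132 + 66), so 132 ∤ 66.

Forward direction. If 132 ∣ t, write t = 132q. Since 132 = 22·6, t = 6·(22q), so 6 ∣ t; and since 132 = 12·11, t = 11·(12q), so 11 ∣ t.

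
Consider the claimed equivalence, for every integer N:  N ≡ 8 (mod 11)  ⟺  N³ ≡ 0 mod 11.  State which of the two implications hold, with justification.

(⟹) This fails: take N = 8. Then 8 ≡ 8 (mod 11), but 8³ = 512 ≡ 6 (mod 11), not 0.

(⟸) This fails: take N = 0. Then 0³ = 0 ≡ 0 (mod 11), yet 0 ≡ 0 (mod 11), not 8.

(⇒) fails and (⇐) fails.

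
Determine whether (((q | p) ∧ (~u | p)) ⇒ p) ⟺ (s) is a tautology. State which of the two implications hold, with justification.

(⇒) fails and (⇐) fails.

(→) This fails. Under u = F, p = F, q = F, s = F, the left side is true but the right side is false.

(←) This fails. Under u = F, p = F, q = T, s = T, the left side is false but the right side is true.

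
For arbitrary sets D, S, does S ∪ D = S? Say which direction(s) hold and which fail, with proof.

The sets are not equal: only the reverse inclusion holds.

Forward inclusion. This inclusion fails. Take D = {1}, S = ∅; then 1 ∈ S ∪ D but 1 ∉ S.

Reverse inclusion. Let x ∈ S. Then either x ∈ S and x ∉ D; or x ∈ D ∩ S. In each case x ∈ S ∪ D, so S ⊆ S ∪ D.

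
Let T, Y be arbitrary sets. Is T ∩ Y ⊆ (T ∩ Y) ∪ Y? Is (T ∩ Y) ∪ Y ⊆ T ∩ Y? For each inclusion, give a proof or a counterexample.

(⟹) Let x ∈ T ∩ Y. Then x ∈ T ∩ Y, from which x ∈ (T ∩ Y) ∪ Y.

(⟸) This inclusion fails. Take T = ∅, Y = {1}; then 1 ∈ (T ∩ Y) ∪ Y but 1 ∉ T ∩ Y.

(⊆) holds; (⊇) fails.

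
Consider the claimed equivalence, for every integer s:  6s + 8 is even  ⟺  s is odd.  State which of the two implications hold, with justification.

Only the reverse direction holds.

(→) This fails: take s = 6. Then 6s + 8 = 44, which is even, yet s = 6 is even, not odd.

(←) Suppose s is odd. Since 6 is even, 6s is even for every s, so 6s + 8 has the same parity as 8, which is even. Hence 6s + 8 is even.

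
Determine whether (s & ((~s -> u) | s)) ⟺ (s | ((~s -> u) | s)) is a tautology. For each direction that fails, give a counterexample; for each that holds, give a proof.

(→) Assume the antecedent. If s is true, s | ((~s -> u) | s) reduces to true regardless of the other variables. If s is false, the antecedent cannot hold. Either way s | ((~s -> u) | s) holds.

(←) This fails. Under s = F, u = T, the left side is false but the right side is true.

(⇒) holds; (⇐) fails.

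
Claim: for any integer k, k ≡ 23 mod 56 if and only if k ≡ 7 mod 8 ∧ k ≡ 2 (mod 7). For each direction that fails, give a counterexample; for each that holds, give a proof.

(→) Suppose k ≡ 23 (mod 56); write k = 56j + 23. Since 8 ∣ 56, reducing mod 8 gives k ≡ 23 ≡ 7 (mod 8); since 7 ∣ 56, reducing mod 7 gives k ≡ 23 ≡ 2 (mod 7).

(←) Conversely, if k ≡ 7 (mod 8) and k ≡ 2 (mod 7), then by the Chinese remainder theorem k ≡ 23 (mod 56). This is exactly k ≡ 23 (mod 56).

Both directions hold.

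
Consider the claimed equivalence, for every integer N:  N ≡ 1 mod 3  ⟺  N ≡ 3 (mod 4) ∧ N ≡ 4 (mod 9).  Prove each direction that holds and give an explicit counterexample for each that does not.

(←) If N ≡ 3 (mod 4) and N ≡ 4 (mod 9), then by the Chinese remainder theorem N ≡ 31 (mod 36). Since 31 ≡ 1 (mod 3) and 3 ∣ 36, we get N ≡ 1 (mod 3).

(→) This fails: N = 1 gives 1 ≡ 1 (mod 3) but 1 ≡ 1 (mod 4), so the conjunction on the right does not hold.

The forward direction fails; the converse holds.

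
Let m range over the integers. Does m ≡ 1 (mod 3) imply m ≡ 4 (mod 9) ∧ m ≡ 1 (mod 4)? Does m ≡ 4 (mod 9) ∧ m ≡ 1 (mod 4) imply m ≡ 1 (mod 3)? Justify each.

(⇒) fails; (⇐) holds.

(⇒) This fails: m = 1 gives 1 ≡ 1 (mod 3) but 1 ≡ 1 (mod 9), so the conjunction on the right does not hold.

(⇐) Conversely, if m ≡ 4 (mod 9) and m ≡ 1 (mod 4), then by the Chinese remainder theorem m ≡ 13 (mod 36). Since 13 ≡ 1 (mod 3) and 3 ∣ 36, we get m ≡ 1 (mod 3).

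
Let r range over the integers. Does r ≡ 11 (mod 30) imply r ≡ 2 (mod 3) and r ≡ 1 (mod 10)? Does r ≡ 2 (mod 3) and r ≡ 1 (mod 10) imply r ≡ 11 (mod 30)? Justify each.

Both directions hold.

Forward direction. Suppose r ≡ 11 (mod 30); write r = 30j + 11. Since 3 ∣ 30, reducing mod 3 gives r ≡ 11 ≡ 2 (mod 3); since 10 ∣ 30, reducing mod 10 gives r ≡ 11 ≡ 1 (mod 10).

Converse. If r ≡ 2 (mod 3) and r ≡ 1 (mod 10), then by the Chinese remainder theorem r ≡ 11 (mod 30). This is exactly r ≡ 11 (mod 30).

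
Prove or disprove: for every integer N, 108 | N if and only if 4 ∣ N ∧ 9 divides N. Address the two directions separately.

Not equivalent: only (⇒) holds.

Forward direction. If 108 ∣ N, write N = 108q. Since 108 = 27·4, N = 4·(27q), so 4 ∣ N; and since 108 = 12·9, N = 9·(12q), so 9 ∣ N.

Converse. This fails: take N = 36. Both 4 ∣ 36 and 9 ∣ 36, yet 36 is not a multiple of 108 (since 36 = 0·108 + 36), so 108 ∤ 36.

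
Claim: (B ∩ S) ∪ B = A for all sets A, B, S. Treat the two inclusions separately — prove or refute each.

Both inclusions fail.

Forward inclusion. This inclusion fails. Take A = ∅, B = {1}, S = ∅; then 1 ∈ (B ∩ S) ∪ B but 1 ∉ A.

Reverse inclusion. This inclusion fails. Take A = {1}, B = ∅, S = ∅; then 1 ∈ A but 1 ∉ (B ∩ S) ∪ B.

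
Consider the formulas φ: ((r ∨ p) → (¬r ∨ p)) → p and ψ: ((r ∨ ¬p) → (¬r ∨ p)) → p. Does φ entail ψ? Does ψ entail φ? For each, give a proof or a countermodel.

Both directions hold; the statement is true.

(⇒) Assume the antecedent. If p is true, ((r ∨ ¬p) → (¬r ∨ p)) → p reduces to true regardless of the other variables. If p is false, the antecedent forces (p = F, r = T), and ((r ∨ ¬p) → (¬r ∨ p)) → p holds there. Either way ((r ∨ ¬p) → (¬r ∨ p)) → p holds.

(⇐) Assume the antecedent. If p is true, ((r ∨ p) → (¬r ∨ p)) → p reduces to true regardless of the other variables. If p is false, the antecedent forces (p = F, r = T), and ((r ∨ p) → (¬r ∨ p)) → p holds there. Either way ((r ∨ p) → (¬r ∨ p)) → p holds.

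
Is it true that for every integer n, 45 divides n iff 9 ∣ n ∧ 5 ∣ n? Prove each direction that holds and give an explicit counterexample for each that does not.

Both directions hold.

(⇒) If 45 ∣ n, write n = 45q. Since 45 = 5·9, n = 9·(5q), so 9 ∣ n; and since 45 = 9·5, n = 5·(9q), so 5 ∣ n.

(⇐) Suppose 9 ∣ n and 5 ∣ n. Any common multiple of 9 and 5 is a multiple of their lcm; here gcd(9, 5) = 1, so lcm(9, 5) = 9·5 = 45, so 45 ∣ n.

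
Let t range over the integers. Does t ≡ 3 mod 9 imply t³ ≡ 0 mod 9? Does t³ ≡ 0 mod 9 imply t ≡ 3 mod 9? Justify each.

[⇒] Suppose t ≡ 3 mod 9. Write t = 9j + 3. Then (9j + 3)³ = 729j³ + 729j² + 243j + 27 = 9(81j³ + 81j² + 27j + 3) + 0, so t³ ≡ 0 (mod 9).

[⇐] This fails: take t = 0. Then 0³ = 0 ≡ 0 (mod 9), yet 0 ≡ 0 (mod 9), not 3.

Not equivalent: only (⇒) holds.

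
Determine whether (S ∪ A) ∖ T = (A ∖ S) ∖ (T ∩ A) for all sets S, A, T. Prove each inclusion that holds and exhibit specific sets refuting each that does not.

Forward inclusion. This inclusion fails. Take S = {1}, A = ∅, T = ∅; then 1 ∈ (S ∪ A) ∖ T but 1 ∉ (A ∖ S) ∖ (T ∩ A).

Reverse inclusion. Let x ∈ (A ∖ S) ∖ (T ∩ A). Then x ∈ A and x ∉ S, T, from which x ∈ (S ∪ A) ∖ T.

(⊆) fails; (⊇) holds.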